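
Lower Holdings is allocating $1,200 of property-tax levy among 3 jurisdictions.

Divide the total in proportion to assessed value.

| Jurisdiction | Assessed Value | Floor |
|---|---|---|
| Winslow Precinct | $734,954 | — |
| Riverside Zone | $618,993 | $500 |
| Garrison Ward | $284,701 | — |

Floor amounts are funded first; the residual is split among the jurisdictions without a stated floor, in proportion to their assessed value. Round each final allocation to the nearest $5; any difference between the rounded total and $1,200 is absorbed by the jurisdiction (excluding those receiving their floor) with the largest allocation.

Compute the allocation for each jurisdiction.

Minimums first: Riverside Zone $500. Remaining pool $700.
Remaining pool split over remaining assessed value 1,019,655: Winslow Precinct 504.55 → $505; Garrison Ward 195.45 → $195.

Winslow Precinct: $505 · Riverside Zone: $500 · Garrison Ward: $195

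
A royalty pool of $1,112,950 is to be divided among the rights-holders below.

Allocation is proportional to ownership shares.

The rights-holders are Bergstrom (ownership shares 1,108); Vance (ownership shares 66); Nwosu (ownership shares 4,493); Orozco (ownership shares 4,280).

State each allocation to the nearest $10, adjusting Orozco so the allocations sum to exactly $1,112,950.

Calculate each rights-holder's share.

Bergstrom: $123,970 · Vance: $7,380 · Nwosu: $502,710 · Orozco: $478,890

Ownership shares total: 9,947.
Raw shares: Bergstrom 1,108/9,947 × $1,112,950 = 123,971.91; Vance 66/9,947 × $1,112,950 = 7,384.61; Nwosu 4,493/9,947 × $1,112,950 = 502,712.81; Orozco 4,280/9,947 × $1,112,950 = 478,880.67.
Rounded to nearest $10: Bergstrom $123,970; Vance $7,380; Nwosu $502,710; Orozco $478,880. Sum = $1,112,940.
Difference $1,112,950 − $1,112,940 = +$10 applied to Orozco: Orozco becomes $478,890.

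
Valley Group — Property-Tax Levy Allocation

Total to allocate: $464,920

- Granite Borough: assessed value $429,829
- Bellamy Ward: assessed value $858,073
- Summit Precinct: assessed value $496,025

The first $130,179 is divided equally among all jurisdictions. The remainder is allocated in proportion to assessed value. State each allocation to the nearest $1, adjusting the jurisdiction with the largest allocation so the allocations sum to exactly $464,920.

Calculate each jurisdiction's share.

Granite Borough: $124,047 | Bellamy Ward: $204,404 | Summit Precinct: $136,469

$130,179 shared equally gives $43,393 per jurisdiction.
Remainder $334,741 by assessed value (total 1,783,927): Granite Borough 80,654.30 → $80,654; Bellamy Ward 161,011.19 → $161,011; Summit Precinct 93,075.504 → $93,076.
Totals: Granite Borough $43,393 + $80,654 = $124,047; Bellamy Ward $43,393 + $161,011 = $204,404; Summit Precinct $43,393 + $93,076 = $136,469.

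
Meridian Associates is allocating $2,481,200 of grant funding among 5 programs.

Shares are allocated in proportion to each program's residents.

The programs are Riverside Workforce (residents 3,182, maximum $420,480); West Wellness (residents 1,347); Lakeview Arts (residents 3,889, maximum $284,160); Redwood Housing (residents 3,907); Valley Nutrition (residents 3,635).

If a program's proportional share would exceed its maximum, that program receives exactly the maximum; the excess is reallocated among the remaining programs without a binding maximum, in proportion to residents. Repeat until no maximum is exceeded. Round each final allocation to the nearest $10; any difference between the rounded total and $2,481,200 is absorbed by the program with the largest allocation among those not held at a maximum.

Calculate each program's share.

Total residents = 15,960.
Unconstrained shares: Riverside Workforce 494,685.36; West Wellness 209,409.55; Lakeview Arts 604,598.17; Redwood Housing 607,396.52; Valley Nutrition 565,110.40.
Held at cap: Riverside Workforce ($420,480), Lakeview Arts ($284,160); remaining pool $1,776,560 reallocated over remaining residents 8,889.
Redistributed shares: West Wellness 269,212.10 → $269,210; Redwood Housing 780,854.98 → $780,850; Valley Nutrition 726,492.92 → $726,490.
Rounding difference +$10 applied to Redwood Housing → $780,860.

Riverside Workforce: $420,480 · West Wellness: $269,210 · Lakeview Arts: $284,160 · Redwood Housing: $780,860 · Valley Nutrition: $726,490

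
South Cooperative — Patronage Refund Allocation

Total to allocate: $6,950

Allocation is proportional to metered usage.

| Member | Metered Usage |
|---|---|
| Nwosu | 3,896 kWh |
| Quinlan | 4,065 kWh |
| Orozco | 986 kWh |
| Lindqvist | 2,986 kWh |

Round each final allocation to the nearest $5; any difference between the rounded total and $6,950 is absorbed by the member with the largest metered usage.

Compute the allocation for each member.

Nwosu: $2,270 · Quinlan: $2,365 · Orozco: $575 · Lindqvist: $1,740

Sum of metered usage: 3,896 + 4,065 + 986 + 2,986 = 11,933.
Proportional shares: Nwosu 2,269.10; Quinlan 2,367.53; Orozco 574.26; Lindqvist 1,739.10.
At nearest $5: Nwosu $2,270; Quinlan $2,370; Orozco $575; Lindqvist $1,740. Sum = $6,955.
Difference $6,950 − $6,955 = −$5 applied to largest metered usage (Quinlan): Quinlan becomes $2,365.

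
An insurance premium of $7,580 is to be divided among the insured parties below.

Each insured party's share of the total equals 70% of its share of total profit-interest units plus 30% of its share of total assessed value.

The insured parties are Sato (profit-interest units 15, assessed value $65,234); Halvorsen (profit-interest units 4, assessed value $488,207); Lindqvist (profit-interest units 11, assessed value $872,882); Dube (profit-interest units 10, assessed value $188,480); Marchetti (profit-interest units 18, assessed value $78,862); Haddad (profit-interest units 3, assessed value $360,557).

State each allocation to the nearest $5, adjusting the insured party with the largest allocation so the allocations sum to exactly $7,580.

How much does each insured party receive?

Sato: $1,375; Halvorsen: $890; Lindqvist: $1,920; Dube: $1,080; Marchetti: $1,655; Haddad: $660

Totals — profit-interest units 61, assessed value 2,054,222.
Combined weights (70% profit-interest units + 30% assessed value): Sato 0.1817; Halvorsen 0.1172; Lindqvist 0.2537; Dube 0.1423; Marchetti 0.2181; Haddad 0.0871.
Unrounded shares: Sato 1,376.97; Halvorsen 888.37; Lindqvist 1,923.09; Dube 1,078.48; Marchetti 1,653.00; Haddad 660.08.
At nearest $5: Sato $1,375; Halvorsen $890; Lindqvist $1,925; Dube $1,080; Marchetti $1,655; Haddad $660. Sum = $7,585.
Difference $7,580 − $7,585 = −$5 applied to largest allocation (Lindqvist): Lindqvist becomes $1,920.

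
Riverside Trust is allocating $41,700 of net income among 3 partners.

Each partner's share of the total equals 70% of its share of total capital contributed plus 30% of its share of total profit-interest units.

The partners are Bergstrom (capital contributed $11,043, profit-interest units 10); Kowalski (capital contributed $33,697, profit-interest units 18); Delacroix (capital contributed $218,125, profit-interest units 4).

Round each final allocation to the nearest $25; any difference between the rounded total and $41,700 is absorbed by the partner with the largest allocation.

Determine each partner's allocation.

Totals — capital contributed 262,865, profit-interest units 32.
Combined weights (70% capital contributed + 30% profit-interest units): Bergstrom 0.1232; Kowalski 0.2585; Delacroix 0.6184.
Proportional shares: Bergstrom 5,135.65; Kowalski 10,778.78; Delacroix 25,785.57.
Rounded to nearest $25: Bergstrom $5,125; Kowalski $10,775; Delacroix $25,775. Sum = $41,675.
Difference $41,700 − $41,675 = +$25 applied to largest allocation (Delacroix): Delacroix becomes $25,800.

Bergstrom: $5,125 | Kowalski: $10,775 | Delacroix: $25,800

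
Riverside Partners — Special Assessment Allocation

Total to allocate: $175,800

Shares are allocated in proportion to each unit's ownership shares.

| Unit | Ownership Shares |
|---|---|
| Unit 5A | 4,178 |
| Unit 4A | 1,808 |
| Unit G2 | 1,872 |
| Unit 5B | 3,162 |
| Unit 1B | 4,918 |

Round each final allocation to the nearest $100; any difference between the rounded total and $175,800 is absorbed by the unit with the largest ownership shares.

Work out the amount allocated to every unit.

Unit 5A: $46,100 · Unit 4A: $19,900 · Unit G2: $20,600 · Unit 5B: $34,900 · Unit 1B: $54,300

Sum of ownership shares: 15,938.
Proportional shares: Unit 5A 4,178/15,938 × $175,800 = 46,084.35; Unit 4A 1,808/15,938 × $175,800 = 19,942.68; Unit G2 1,872/15,938 × $175,800 = 20,648.61; Unit 5B 3,162/15,938 × $175,800 = 34,877.63; Unit 1B 4,918/15,938 × $175,800 = 54,246.73.
After rounding ($100): Unit 5A $46,100; Unit 4A $19,900; Unit G2 $20,600; Unit 5B $34,900; Unit 1B $54,200. Sum = $175,700.
Difference $175,800 − $175,700 = +$100 applied to largest ownership shares (Unit 1B): Unit 1B becomes $54,300.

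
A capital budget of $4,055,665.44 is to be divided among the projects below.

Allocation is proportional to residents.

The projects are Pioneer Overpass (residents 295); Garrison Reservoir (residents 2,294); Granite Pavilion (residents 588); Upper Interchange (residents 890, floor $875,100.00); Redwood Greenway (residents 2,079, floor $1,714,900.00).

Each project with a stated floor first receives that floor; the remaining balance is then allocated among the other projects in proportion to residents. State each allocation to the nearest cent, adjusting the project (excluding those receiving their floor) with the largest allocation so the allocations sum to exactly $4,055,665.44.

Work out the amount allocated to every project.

Pioneer Overpass: $136,094.21 · Garrison Reservoir: $1,058,305.48 · Granite Pavilion: $271,265.75 · Upper Interchange: $875,100.00 · Redwood Greenway: $1,714,900.00

Fund the minimums — Upper Interchange $875,100.00; Redwood Greenway $1,714,900.00. Balance $1,465,665.44.
Balance split over remaining residents 3,177: Pioneer Overpass 136,094.2099 → $136,094.21; Garrison Reservoir 1,058,305.4830 → $1,058,305.48; Granite Pavilion 271,265.7472 → $271,265.75.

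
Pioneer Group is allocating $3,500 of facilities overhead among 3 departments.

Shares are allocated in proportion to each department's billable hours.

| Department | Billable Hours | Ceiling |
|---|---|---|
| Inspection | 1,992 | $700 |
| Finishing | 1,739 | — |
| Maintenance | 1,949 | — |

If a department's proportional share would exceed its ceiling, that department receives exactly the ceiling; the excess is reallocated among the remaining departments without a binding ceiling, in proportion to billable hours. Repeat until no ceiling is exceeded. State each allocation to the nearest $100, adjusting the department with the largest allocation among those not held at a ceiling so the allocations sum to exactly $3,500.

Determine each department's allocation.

Billable hours total: 5,680.
Pro-rata shares before constraints: Inspection 1,227.46; Finishing 1,071.57; Maintenance 1,200.97.
Cap binds for Inspection ($700); balance $2,800 reallocated over remaining billable hours 3,688.
Remaining shares: Finishing 1,320.28 → $1,300; Maintenance 1,479.72 → $1,500.

Inspection: $700 · Finishing: $1,300 · Maintenance: $1,500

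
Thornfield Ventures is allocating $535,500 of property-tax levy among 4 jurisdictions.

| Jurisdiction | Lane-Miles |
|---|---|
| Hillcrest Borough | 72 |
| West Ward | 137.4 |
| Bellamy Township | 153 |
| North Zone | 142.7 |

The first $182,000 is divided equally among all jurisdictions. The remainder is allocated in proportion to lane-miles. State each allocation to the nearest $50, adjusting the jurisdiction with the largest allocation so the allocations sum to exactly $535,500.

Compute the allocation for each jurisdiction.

Hillcrest Borough: $95,900 | West Ward: $141,650 | Bellamy Township: $152,600 | North Zone: $145,350

First tranche $182,000 split equally: $45,500 each.
Remainder $353,500 by lane-miles (total 505.1): Hillcrest Borough 50,390.02 → $50,400; West Ward 96,160.96 → $96,150; Bellamy Township 107,078.80 → $107,100; North Zone 99,870.22 → $99,850.
Totals: Hillcrest Borough $45,500 + $50,400 = $95,900; West Ward $45,500 + $96,150 = $141,650; Bellamy Township $45,500 + $107,100 = $152,600; North Zone $45,500 + $99,850 = $145,350.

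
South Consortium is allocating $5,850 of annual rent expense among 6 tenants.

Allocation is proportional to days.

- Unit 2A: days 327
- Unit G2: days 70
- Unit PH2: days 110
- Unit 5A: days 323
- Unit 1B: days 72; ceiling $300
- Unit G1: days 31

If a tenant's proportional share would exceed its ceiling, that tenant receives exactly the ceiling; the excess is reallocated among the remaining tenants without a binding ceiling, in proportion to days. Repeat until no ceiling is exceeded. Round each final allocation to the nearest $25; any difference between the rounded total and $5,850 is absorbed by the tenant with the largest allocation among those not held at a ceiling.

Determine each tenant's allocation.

Combined days = 933.
Proportional shares (ignoring caps): Unit 2A 2,050.32; Unit G2 438.91; Unit PH2 689.71; Unit 5A 2,025.24; Unit 1B 451.45; Unit G1 194.37.
Capped: Unit 1B ($300); remaining pool $5,550 reallocated over remaining days 861.
Remaining shares: Unit 2A 2,107.84 → $2,100; Unit G2 451.22 → $450; Unit PH2 709.06 → $700; Unit 5A 2,082.06 → $2,075; Unit G1 199.83 → $200.
Rounding difference +$25 applied to Unit 2A → $2,125.

Unit 2A: $2,125 · Unit G2: $450 · Unit PH2: $700 · Unit 5A: $2,075 · Unit 1B: $300 · Unit G1: $200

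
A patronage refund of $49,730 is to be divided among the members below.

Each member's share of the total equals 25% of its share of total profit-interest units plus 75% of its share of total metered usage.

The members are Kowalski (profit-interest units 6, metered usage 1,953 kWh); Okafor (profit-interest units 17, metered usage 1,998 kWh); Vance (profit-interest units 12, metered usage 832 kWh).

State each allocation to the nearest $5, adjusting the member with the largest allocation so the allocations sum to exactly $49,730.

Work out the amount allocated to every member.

Kowalski: $17,360 | Okafor: $21,620 | Vance: $10,750

Totals — profit-interest units 35, metered usage 4,783.
Blended shares (25% profit-interest units + 75% metered usage): Kowalski 0.3491; Okafor 0.4347; Vance 0.2162.
Raw shares: Kowalski 17,360.64; Okafor 21,618.91; Vance 10,750.45.
After rounding ($5): Kowalski $17,360; Okafor $21,620; Vance $10,750. Sum = $49,730.
No rounding difference to absorb.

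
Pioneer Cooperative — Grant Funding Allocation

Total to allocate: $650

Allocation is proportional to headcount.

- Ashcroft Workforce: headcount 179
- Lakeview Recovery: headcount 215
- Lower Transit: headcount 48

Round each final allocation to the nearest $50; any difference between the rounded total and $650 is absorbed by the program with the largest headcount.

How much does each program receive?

Total headcount = 442.
Unrounded shares: Ashcroft Workforce 179/442 × $650 = 263.24; Lakeview Recovery 215/442 × $650 = 316.18; Lower Transit 48/442 × $650 = 70.59.
At nearest $50: Ashcroft Workforce $250; Lakeview Recovery $300; Lower Transit $50. Sum = $600.
Difference $650 − $600 = +$50 applied to largest headcount (Lakeview Recovery): Lakeview Recovery becomes $350.

Ashcroft Workforce: $250 | Lakeview Recovery: $350 | Lower Transit: $50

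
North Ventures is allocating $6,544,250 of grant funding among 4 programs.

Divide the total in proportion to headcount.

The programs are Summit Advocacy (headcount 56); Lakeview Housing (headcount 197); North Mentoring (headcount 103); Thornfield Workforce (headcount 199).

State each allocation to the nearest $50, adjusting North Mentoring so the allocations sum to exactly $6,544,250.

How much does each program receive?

Sum of headcount: 555.
Raw shares: Summit Advocacy 56/555 × $6,544,250 = 660,320.72; Lakeview Housing 197/555 × $6,544,250 = 2,322,913.96; North Mentoring 103/555 × $6,544,250 = 1,214,518.47; Thornfield Workforce 199/555 × $6,544,250 = 2,346,496.85.
Rounded to nearest $50: Summit Advocacy $660,300; Lakeview Housing $2,322,900; North Mentoring $1,214,500; Thornfield Workforce $2,346,500. Sum = $6,544,200.
Difference $6,544,250 − $6,544,200 = +$50 applied to North Mentoring: North Mentoring becomes $1,214,550.

Summit Advocacy: $660,300 | Lakeview Housing: $2,322,900 | North Mentoring: $1,214,550 | Thornfield Workforce: $2,346,500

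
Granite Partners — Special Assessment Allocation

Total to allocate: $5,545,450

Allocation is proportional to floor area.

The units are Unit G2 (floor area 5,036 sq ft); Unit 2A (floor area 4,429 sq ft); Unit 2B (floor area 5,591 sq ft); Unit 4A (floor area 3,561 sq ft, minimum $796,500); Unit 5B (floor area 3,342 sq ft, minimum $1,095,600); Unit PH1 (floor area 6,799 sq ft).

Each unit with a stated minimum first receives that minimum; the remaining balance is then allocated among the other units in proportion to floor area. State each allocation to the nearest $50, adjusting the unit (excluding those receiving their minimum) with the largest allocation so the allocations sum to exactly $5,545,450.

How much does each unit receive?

Guaranteed amounts: Unit 4A $796,500; Unit 5B $1,095,600. Balance $3,653,350.
Balance split over remaining floor area 21,855: Unit G2 841,833.48 → $841,850; Unit 2A 740,365.46 → $740,350; Unit 2B 934,609.01 → $934,600; Unit PH1 1,136,542.06 → $1,136,550.

Unit G2: $841,850; Unit 2A: $740,350; Unit 2B: $934,600; Unit 4A: $796,500; Unit 5B: $1,095,600; Unit PH1: $1,136,550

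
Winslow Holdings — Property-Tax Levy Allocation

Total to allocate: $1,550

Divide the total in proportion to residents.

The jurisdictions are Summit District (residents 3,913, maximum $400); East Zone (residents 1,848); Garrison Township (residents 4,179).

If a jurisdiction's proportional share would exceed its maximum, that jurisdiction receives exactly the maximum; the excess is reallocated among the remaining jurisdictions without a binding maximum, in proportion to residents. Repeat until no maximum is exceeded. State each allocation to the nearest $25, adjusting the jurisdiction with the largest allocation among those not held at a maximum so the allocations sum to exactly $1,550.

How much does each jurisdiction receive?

Total residents = 9,940.
Pro-rata shares before constraints: Summit District 610.18; East Zone 288.17; Garrison Township 651.65.
Cap binds for Summit District ($400); remaining pool $1,150 reallocated over remaining residents 6,027.
Shares after redistribution: East Zone 352.61 → $350; Garrison Township 797.39 → $800.

Summit District: $400 | East Zone: $350 | Garrison Township: $800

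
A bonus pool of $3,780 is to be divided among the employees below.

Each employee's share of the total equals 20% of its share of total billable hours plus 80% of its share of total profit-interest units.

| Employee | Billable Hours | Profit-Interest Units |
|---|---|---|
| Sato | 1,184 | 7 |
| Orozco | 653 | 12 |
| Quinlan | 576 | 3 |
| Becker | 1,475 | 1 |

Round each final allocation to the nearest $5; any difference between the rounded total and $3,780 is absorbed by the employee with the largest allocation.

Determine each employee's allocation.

Sato: $1,150 | Orozco: $1,705 | Quinlan: $505 | Becker: $420

Billable hours total 3,888; profit-interest units total 23.
Combined weights (20% billable hours + 80% profit-interest units): Sato 0.3044; Orozco 0.4510; Quinlan 0.1340; Becker 0.1107.
Pro-rata amounts: Sato 1,150.57; Orozco 1,704.71; Quinlan 506.43; Becker 418.28.
At nearest $5: Sato $1,150; Orozco $1,705; Quinlan $505; Becker $420. Sum = $3,780.
No rounding difference to absorb.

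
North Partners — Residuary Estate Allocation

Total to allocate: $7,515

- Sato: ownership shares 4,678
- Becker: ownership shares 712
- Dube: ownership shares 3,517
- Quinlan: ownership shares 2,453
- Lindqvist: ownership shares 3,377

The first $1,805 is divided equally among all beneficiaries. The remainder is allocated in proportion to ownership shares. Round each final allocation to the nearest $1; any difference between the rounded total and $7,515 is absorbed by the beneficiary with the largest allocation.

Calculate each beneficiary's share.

First tranche $1,805 split equally: $361 each.
Remainder $5,710 by ownership shares (total 14,737): Sato 1,812.54 → $1,813; Becker 275.87 → $276; Dube 1,362.70 → $1,363; Quinlan 950.44 → $950; Lindqvist 1,308.45 → $1,308.
Totals: Sato $361 + $1,813 = $2,174; Becker $361 + $276 = $637; Dube $361 + $1,363 = $1,724; Quinlan $361 + $950 = $1,311; Lindqvist $361 + $1,308 = $1,669.

Sato: $2,174 | Becker: $637 | Dube: $1,724 | Quinlan: $1,311 | Lindqvist: $1,669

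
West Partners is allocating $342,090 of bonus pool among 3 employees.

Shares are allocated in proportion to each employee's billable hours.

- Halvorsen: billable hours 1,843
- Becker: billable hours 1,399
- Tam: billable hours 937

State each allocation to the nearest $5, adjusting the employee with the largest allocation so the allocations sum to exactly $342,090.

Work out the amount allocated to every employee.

Halvorsen: $150,870 | Becker: $114,520 | Tam: $76,700

Billable hours total: 4,179.
Unrounded shares: Halvorsen 1,843/4,179 × $342,090 = 150,866.68; Becker 1,399/4,179 × $342,090 = 114,521.16; Tam 937/4,179 × $342,090 = 76,702.16.
Rounded to nearest $5: Halvorsen $150,865; Becker $114,520; Tam $76,700. Sum = $342,085.
Difference $342,090 − $342,085 = +$5 applied to largest allocation (Halvorsen): Halvorsen becomes $150,870.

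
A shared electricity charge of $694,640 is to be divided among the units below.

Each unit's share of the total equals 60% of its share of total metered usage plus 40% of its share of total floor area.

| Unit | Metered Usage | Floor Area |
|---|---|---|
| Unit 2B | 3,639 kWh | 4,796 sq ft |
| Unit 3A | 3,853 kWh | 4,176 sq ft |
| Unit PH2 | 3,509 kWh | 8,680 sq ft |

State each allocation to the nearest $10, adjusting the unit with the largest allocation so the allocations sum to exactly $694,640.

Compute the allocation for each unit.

Metered usage total 11,001; floor area total 17,652.
Combined weights (60% metered usage + 40% floor area): Unit 2B 0.3072; Unit 3A 0.3048; Unit PH2 0.3881.
Unrounded shares: Unit 2B 213,359.91; Unit 3A 211,708.24; Unit PH2 269,571.86.
At nearest $10: Unit 2B $213,360; Unit 3A $211,710; Unit PH2 $269,570. Sum = $694,640.
No rounding difference to absorb.

Unit 2B: $213,360 · Unit 3A: $211,710 · Unit PH2: $269,570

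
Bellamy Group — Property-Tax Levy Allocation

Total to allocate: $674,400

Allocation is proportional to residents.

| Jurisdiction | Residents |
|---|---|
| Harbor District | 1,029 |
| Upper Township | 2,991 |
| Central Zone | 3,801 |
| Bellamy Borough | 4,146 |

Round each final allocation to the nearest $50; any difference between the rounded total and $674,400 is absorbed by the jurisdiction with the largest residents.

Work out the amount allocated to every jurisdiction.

Harbor District: $58,000 · Upper Township: $168,550 · Central Zone: $214,200 · Bellamy Borough: $233,650

Total residents = 1,029 + 2,991 + 3,801 + 4,146 = 11,967.
Raw shares: Harbor District 57,989.27; Upper Township 168,557.73; Central Zone 214,205.26; Bellamy Borough 233,647.73.
Rounded to nearest $50: Harbor District $58,000; Upper Township $168,550; Central Zone $214,200; Bellamy Borough $233,650. Sum = $674,400.
Sum already equals the total — no adjustment.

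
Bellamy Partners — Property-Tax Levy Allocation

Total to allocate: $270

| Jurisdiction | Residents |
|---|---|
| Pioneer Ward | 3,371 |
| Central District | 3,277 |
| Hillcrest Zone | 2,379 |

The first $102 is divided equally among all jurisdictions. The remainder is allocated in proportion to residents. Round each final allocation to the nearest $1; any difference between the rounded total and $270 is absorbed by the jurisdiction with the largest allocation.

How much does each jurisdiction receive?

Equal tier: $102 ÷ 3 = $34 apiece.
Remainder $168 by residents (total 9,027): Pioneer Ward 62.74 → $63; Central District 60.99 → $61; Hillcrest Zone 44.28 → $44.
Totals: Pioneer Ward $34 + $63 = $97; Central District $34 + $61 = $95; Hillcrest Zone $34 + $44 = $78.

Pioneer Ward: $97 · Central District: $95 · Hillcrest Zone: $78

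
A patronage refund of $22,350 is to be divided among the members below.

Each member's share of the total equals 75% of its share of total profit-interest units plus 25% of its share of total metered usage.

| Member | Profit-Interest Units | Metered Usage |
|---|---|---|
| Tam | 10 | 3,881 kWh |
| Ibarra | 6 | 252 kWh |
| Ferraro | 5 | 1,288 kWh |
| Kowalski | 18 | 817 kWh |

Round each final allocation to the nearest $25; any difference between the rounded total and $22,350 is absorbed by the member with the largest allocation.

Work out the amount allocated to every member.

Tam: $7,775 · Ibarra: $2,800 · Ferraro: $3,300 · Kowalski: $8,475

Profit-interest units total 39; metered usage total 6,238.
Combined weights (75% profit-interest units + 25% metered usage): Tam 0.3478; Ibarra 0.1255; Ferraro 0.1478; Kowalski 0.3789.
Proportional shares: Tam 7,774.37; Ibarra 2,804.57; Ferraro 3,302.73; Kowalski 8,468.34.
At nearest $25: Tam $7,775; Ibarra $2,800; Ferraro $3,300; Kowalski $8,475. Sum = $22,350.
No rounding difference to absorb.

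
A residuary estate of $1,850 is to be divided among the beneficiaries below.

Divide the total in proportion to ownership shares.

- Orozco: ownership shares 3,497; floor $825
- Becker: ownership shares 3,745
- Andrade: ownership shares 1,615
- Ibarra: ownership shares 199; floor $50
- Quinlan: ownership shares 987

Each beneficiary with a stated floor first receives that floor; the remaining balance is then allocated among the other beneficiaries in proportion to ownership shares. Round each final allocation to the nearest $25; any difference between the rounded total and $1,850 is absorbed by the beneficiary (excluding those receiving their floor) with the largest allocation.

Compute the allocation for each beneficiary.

Guaranteed amounts: Orozco $825; Ibarra $50. Balance $975.
Balance split over remaining ownership shares 6,347: Becker 575.29 → $575; Andrade 248.09 → $250; Quinlan 151.62 → $150.

Orozco: $825; Becker: $575; Andrade: $250; Ibarra: $50; Quinlan: $150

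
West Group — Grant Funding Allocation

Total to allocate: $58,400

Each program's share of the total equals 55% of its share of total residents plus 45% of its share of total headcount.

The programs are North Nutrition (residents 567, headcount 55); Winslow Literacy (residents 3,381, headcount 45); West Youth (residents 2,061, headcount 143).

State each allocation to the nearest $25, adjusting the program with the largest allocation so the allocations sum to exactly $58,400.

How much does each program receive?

Residents total 6,009; headcount total 243.
Blended shares (55% residents + 45% headcount): North Nutrition 0.1537; Winslow Literacy 0.3928; West Youth 0.4535.
Pro-rata amounts: North Nutrition 8,978.94; Winslow Literacy 22,939.18; West Youth 26,481.88.
Rounded to nearest $25: North Nutrition $8,975; Winslow Literacy $22,950; West Youth $26,475. Sum = $58,400.
Rounded total matches; no reconciliation needed.

North Nutrition: $8,975 · Winslow Literacy: $22,950 · West Youth: $26,475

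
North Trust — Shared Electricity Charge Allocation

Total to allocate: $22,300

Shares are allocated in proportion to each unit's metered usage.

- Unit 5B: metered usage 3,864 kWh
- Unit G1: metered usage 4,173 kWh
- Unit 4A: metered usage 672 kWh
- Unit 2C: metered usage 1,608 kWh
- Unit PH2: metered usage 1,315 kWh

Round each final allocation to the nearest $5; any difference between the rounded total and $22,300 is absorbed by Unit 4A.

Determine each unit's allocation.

Unit 5B: $7,410 | Unit G1: $8,000 | Unit 4A: $1,285 | Unit 2C: $3,085 | Unit PH2: $2,520

Sum of metered usage: 11,632.
Proportional shares: Unit 5B 3,864/11,632 × $22,300 = 7,407.77; Unit G1 4,173/11,632 × $22,300 = 8,000.16; Unit 4A 672/11,632 × $22,300 = 1,288.31; Unit 2C 1,608/11,632 × $22,300 = 3,082.74; Unit PH2 1,315/11,632 × $22,300 = 2,521.02.
At nearest $5: Unit 5B $7,410; Unit G1 $8,000; Unit 4A $1,290; Unit 2C $3,085; Unit PH2 $2,520. Sum = $22,305.
Difference $22,300 − $22,305 = −$5 applied to Unit 4A: Unit 4A becomes $1,285.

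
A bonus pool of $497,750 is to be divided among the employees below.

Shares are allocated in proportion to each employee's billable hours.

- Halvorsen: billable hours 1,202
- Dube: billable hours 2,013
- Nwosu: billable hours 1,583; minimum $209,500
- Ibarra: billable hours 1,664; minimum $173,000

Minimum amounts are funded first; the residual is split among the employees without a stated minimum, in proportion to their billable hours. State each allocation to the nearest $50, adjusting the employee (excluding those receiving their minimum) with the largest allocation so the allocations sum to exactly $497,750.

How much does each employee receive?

Guaranteed amounts: Nwosu $209,500; Ibarra $173,000. Residual $115,250.
Residual split over remaining billable hours 3,215: Halvorsen 43,088.80 → $43,100; Dube 72,161.20 → $72,150.

Halvorsen: $43,100; Dube: $72,150; Nwosu: $209,500; Ibarra: $173,000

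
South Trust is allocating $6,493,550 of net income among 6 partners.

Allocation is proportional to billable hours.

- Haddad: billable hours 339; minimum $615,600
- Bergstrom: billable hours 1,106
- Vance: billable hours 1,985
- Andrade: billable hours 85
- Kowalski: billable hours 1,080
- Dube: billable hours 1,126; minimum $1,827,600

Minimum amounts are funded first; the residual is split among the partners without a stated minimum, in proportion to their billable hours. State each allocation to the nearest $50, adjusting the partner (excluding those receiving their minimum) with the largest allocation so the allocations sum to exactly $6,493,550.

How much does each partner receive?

Fund the minimums — Haddad $615,600; Dube $1,827,600. Balance $4,050,350.
Balance split over remaining billable hours 4,256: Bergstrom 1,052,558.06 → $1,052,550; Vance 1,889,084.76 → $1,889,100; Andrade 80,892.80 → $80,900; Kowalski 1,027,814.38 → $1,027,800.

Haddad: $615,600 | Bergstrom: $1,052,550 | Vance: $1,889,100 | Andrade: $80,900 | Kowalski: $1,027,800 | Dube: $1,827,600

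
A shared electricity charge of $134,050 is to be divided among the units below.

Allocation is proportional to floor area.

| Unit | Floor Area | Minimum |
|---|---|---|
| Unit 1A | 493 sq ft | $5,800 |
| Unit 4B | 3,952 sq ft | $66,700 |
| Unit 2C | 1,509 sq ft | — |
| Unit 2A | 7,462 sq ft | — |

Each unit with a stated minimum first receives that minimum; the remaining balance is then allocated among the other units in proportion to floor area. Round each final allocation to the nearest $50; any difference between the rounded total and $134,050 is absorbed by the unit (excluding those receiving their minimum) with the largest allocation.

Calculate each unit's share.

Fund the minimums — Unit 1A $5,800; Unit 4B $66,700. Balance $61,550.
Balance split over remaining floor area 8,971: Unit 2C 10,353.24 → $10,350; Unit 2A 51,196.76 → $51,200.

Unit 1A: $5,800 | Unit 4B: $66,700 | Unit 2C: $10,350 | Unit 2A: $51,200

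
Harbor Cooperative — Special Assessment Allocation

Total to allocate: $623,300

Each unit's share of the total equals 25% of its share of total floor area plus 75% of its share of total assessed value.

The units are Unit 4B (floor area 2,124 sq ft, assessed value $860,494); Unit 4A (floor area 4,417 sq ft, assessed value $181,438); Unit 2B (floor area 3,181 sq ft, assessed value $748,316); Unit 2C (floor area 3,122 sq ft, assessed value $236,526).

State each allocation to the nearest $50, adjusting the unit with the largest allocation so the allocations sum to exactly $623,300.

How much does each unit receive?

Unit 4B: $224,200 | Unit 4A: $95,450 | Unit 2B: $211,200 | Unit 2C: $92,450

Floor area total 12,844; assessed value total 2,026,774.
Blended shares (25% floor area + 75% assessed value): Unit 4B 0.3598; Unit 4A 0.1531; Unit 2B 0.3388; Unit 2C 0.1483.
Pro-rata amounts: Unit 4B 224,241.39; Unit 4A 95,436.23; Unit 2B 211,191.22; Unit 2C 92,431.16.
After rounding ($50): Unit 4B $224,250; Unit 4A $95,450; Unit 2B $211,200; Unit 2C $92,450. Sum = $623,350.
Difference $623,300 − $623,350 = −$50 applied to largest allocation (Unit 4B): Unit 4B becomes $224,200.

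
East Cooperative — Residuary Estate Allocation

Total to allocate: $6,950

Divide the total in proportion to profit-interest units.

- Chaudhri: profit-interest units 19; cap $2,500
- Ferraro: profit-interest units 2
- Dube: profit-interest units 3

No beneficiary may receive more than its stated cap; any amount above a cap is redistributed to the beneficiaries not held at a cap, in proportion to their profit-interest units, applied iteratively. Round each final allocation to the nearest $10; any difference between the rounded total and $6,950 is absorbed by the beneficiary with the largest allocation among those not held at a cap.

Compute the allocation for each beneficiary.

Profit-interest units total: 24.
Unconstrained shares: Chaudhri 5,502.08; Ferraro 579.17; Dube 868.75.
Capped: Chaudhri ($2,500); remaining pool $4,450 reallocated over remaining profit-interest units 5.
Redistributed shares: Ferraro 1,780.00 → $1,780; Dube 2,670.00 → $2,670.

Chaudhri: $2,500; Ferraro: $1,780; Dube: $2,670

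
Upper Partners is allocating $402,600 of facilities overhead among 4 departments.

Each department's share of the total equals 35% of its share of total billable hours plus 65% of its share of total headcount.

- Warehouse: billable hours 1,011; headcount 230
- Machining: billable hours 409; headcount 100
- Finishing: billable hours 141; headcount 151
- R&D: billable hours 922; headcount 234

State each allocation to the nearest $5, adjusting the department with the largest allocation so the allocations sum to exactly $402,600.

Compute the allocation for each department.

Warehouse: $141,555 | Machining: $59,810 | Finishing: $63,270 | R&D: $137,965

Totals — billable hours 2,483, headcount 715.
Combined weights (35% billable hours + 65% headcount): Warehouse 0.3516; Machining 0.1486; Finishing 0.1571; R&D 0.3427.
Raw shares: Warehouse 141,554.15; Machining 59,810.71; Finishing 63,267.74; R&D 137,967.41.
Rounded to nearest $5: Warehouse $141,555; Machining $59,810; Finishing $63,270; R&D $137,965. Sum = $402,600.
Rounded total matches; no reconciliation needed.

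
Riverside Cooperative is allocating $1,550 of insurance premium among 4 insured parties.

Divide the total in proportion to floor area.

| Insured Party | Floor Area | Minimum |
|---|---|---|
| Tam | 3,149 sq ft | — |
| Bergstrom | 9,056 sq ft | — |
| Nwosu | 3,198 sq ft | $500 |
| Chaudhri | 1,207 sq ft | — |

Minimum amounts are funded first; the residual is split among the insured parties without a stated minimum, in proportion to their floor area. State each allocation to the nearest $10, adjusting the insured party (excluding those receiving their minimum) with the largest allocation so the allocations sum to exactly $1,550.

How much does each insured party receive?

Tam: $250 · Bergstrom: $710 · Nwosu: $500 · Chaudhri: $90

Guaranteed amounts: Nwosu $500. Residual $1,050.
Residual split over remaining floor area 13,412: Tam 246.53 → $250; Bergstrom 708.98 → $710; Chaudhri 94.49 → $90.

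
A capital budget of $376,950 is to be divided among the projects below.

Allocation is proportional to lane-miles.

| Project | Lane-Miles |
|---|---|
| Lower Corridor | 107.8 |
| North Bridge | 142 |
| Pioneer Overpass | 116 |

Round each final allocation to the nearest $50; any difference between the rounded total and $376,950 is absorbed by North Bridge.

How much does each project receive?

Lower Corridor: $111,100 | North Bridge: $146,300 | Pioneer Overpass: $119,550

Combined lane-miles = 365.8.
Proportional shares: Lower Corridor 107.8/365.8 × $376,950 = 111,085.87; North Bridge 142/365.8 × $376,950 = 146,328.32; Pioneer Overpass 116/365.8 × $376,950 = 119,535.81.
At nearest $50: Lower Corridor $111,100; North Bridge $146,350; Pioneer Overpass $119,550. Sum = $377,000.
Difference $376,950 − $377,000 = −$50 applied to North Bridge: North Bridge becomes $146,300.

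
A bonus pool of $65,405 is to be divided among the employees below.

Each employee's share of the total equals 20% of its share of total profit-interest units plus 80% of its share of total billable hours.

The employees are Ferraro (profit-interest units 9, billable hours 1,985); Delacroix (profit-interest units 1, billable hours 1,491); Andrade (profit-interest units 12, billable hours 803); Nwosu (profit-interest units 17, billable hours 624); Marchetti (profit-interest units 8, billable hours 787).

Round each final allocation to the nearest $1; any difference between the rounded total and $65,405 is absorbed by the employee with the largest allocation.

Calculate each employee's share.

Ferraro: $20,758 · Delacroix: $13,989 · Andrade: $10,724 · Nwosu: $10,470 · Marchetti: $9,464

Profit-interest units total 47; billable hours total 5,690.
Combined weights (20% profit-interest units + 80% billable hours): Ferraro 0.3174; Delacroix 0.2139; Andrade 0.1640; Nwosu 0.1601; Marchetti 0.1447.
Proportional shares: Ferraro 20,758.4998; Delacroix 13,989.23; Andrade 10,724.04; Nwosu 10,469.59; Marchetti 9,463.63.
At nearest $1: Ferraro $20,758; Delacroix $13,989; Andrade $10,724; Nwosu $10,470; Marchetti $9,464. Sum = $65,405.
Sum already equals the total — no adjustment.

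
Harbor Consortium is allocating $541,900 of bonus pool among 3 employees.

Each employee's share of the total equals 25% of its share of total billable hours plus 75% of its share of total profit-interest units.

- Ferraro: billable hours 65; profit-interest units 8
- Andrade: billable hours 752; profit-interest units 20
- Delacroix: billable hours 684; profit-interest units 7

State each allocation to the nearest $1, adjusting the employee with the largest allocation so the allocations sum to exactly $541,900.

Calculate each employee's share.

Billable hours total 1,501; profit-interest units total 35.
Combined weights (25% billable hours + 75% profit-interest units): Ferraro 0.1823; Andrade 0.5538; Delacroix 0.2639.
Pro-rata amounts: Ferraro 98,763.82; Andrade 300,115.74; Delacroix 143,020.44.
Rounded to nearest $1: Ferraro $98,764; Andrade $300,116; Delacroix $143,020. Sum = $541,900.
Sum already equals the total — no adjustment.

Ferraro: $98,764 | Andrade: $300,116 | Delacroix: $143,020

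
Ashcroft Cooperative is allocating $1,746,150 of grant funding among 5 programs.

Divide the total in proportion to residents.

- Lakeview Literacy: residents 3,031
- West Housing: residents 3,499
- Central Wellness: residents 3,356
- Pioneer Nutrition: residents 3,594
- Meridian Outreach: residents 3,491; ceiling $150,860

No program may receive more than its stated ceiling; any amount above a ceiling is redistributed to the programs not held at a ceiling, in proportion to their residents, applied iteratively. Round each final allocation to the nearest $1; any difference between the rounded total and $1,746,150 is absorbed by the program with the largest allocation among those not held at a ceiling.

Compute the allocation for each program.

Lakeview Literacy: $358,704 · West Housing: $414,089 · Central Wellness: $397,166 · Pioneer Nutrition: $425,331 · Meridian Outreach: $150,860

Combined residents = 16,971.
Proportional shares (ignoring caps): Lakeview Literacy 311,860.27; West Housing 360,012.90; Central Wellness 345,299.59; Pioneer Nutrition 369,787.47; Meridian Outreach 359,189.77.
Cap binds for Meridian Outreach ($150,860); balance $1,595,290 reallocated over remaining residents 13,480.
Remaining shares: Lakeview Literacy 358,703.56 → $358,704; West Housing 414,089.00 → $414,089; Central Wellness 397,165.67 → $397,166; Pioneer Nutrition 425,331.77 → $425,332.
Rounding difference −$1 applied to Pioneer Nutrition → $425,331.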